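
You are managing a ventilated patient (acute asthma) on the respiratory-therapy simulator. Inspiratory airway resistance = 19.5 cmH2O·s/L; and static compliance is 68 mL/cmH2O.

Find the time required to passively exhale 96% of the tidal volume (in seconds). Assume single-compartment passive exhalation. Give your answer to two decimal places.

τ = R × C = 19.5 × 68 mL/cmH2O = 19.5 × 0.068 L/cmH2O = 1.326 s.
Exhaled fraction f = 1 − e^(−t/τ) → t = −τ·ln(1 − f) = −1.326·ln(0.04) = 4.268 s.

4.27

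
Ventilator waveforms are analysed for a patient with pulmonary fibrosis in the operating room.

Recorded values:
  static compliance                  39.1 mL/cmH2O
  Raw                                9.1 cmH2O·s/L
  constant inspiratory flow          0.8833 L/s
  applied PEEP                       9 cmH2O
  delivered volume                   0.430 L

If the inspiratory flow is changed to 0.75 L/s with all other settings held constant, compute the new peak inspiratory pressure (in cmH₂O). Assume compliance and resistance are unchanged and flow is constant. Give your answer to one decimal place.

PIP = Vt/C + R·V̇ + PEEP (constant-flow equation of motion).
Only the resistive term changes: ΔPIP = R × ΔV̇ = 9.1 × (0.75 − 0.8833) = 9.1 × -0.1333 = -1.213 cmH2O.
Original PIP = 430/39.1 + 9.1×0.8833 + 9 = 28.035 cmH2O; new PIP = 28.035 + (-1.213) = 26.822 cmH2O.

26.8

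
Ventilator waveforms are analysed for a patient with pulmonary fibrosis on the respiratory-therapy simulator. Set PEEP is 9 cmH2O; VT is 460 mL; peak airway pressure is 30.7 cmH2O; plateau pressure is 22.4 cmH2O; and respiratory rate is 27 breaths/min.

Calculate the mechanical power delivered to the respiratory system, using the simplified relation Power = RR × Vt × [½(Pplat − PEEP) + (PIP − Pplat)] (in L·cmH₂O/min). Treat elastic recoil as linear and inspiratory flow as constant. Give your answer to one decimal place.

186.3

Per-breath work = Vt × [½(Pplat−PEEP) + (PIP−Pplat)] = 0.460 × [0.5×13.4 + 8.3] = 0.460 × 15.0 = 6.9 L·cmH2O.
Power = 27 × 6.9 = 186.3 L·cmH2O/min.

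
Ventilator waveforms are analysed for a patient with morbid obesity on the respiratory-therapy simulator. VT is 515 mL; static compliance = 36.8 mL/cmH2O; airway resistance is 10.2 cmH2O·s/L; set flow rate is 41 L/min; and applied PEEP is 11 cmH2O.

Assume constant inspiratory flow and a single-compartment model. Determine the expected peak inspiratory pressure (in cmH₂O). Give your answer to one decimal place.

Flow: 41 L/min ÷ 60 = 0.6833 L/s.
Equation of motion (constant flow): PIP = Vt/C + R·V̇ + PEEP.
PIP = 515/36.8 + 10.2×0.6833 + 11 = 13.995 + 6.97 + 11 = 31.965 cmH2O.

32.0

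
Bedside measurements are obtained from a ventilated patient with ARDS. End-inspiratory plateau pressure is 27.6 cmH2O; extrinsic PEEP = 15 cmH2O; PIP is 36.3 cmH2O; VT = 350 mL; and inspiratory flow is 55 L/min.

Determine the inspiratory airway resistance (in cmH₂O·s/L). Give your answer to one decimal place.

Flow: 55 L/min ÷ 60 = 0.9167 L/s.
Raw = (PIP − Pplat) / flow = (36.3 − 27.6) / 0.9167 = 8.7 / 0.9167 = 9.491 cmH2O·s/L.

9.5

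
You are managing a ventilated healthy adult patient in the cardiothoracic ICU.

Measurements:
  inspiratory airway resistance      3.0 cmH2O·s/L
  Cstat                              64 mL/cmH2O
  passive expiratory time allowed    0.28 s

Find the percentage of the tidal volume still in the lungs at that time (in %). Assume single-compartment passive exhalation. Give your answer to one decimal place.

23.3

τ = R × C = 3.0 × 64 mL/cmH2O = 3.0 × 0.064 L/cmH2O = 0.192 s.
Passive exhalation: V(t)/V₀ = e^(−t/τ) = e^(−0.28/0.192) = 0.2326.
Fraction remaining = 0.2326 → 23.26%.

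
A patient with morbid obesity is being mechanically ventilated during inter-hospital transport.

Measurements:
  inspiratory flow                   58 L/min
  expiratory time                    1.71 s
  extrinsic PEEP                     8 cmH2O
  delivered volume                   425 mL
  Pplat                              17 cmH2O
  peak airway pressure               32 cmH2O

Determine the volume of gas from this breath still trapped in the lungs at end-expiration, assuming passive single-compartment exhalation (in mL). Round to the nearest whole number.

Flow: 58 L/min ÷ 60 = 0.9667 L/s.
R = (PIP − Pplat)/V̇ = (32 − 17) / 0.9667 = 15.0/0.9667 = 15.517 cmH2O·s/L.
C = Vt/(Pplat − PEEP) = 425.0 / (17 − 8) = 425.0/9.0 = 47.222 mL/cmH2O.
τ = R × C = 15.517 × 0.04722 L/cmH2O = 0.7327 s.
Fraction remaining = e^(−Te/τ) = e^(−1.71/0.7327) = 0.09692.
Trapped volume = 425.0 × 0.09692 = 41.191 mL.

41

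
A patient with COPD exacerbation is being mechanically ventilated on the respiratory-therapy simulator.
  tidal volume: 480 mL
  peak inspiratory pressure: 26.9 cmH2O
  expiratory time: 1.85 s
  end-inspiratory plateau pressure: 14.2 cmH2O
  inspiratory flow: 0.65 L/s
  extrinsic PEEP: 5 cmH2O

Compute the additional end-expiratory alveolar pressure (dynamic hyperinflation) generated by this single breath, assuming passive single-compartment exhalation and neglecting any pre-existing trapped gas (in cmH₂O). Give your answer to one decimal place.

R = (PIP − Pplat)/V̇ = (26.9 − 14.2) / 0.65 = 12.7/0.65 = 19.538 cmH2O·s/L.
C = Vt/(Pplat − PEEP) = 480.0 / (14.2 − 5) = 480.0/9.2 = 52.174 mL/cmH2O.
τ = R × C = 19.538 × 0.05217 L/cmH2O = 1.019 s.
Fraction remaining = e^(−Te/τ) = e^(−1.85/1.019) = 0.1628; trapped volume = 480.0 × 0.1628 = 78.144 mL.
Additional alveolar pressure from trapping ≈ V_trapped / C = 78.144 / 52.174 = 1.498 cmH2O.

1.5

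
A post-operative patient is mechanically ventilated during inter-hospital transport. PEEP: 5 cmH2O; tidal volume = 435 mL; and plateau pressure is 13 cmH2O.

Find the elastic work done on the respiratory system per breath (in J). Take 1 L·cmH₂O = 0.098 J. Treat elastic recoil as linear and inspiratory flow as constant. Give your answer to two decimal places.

Elastic work ≈ ½ × (Pplat − PEEP) × Vt = 0.5 × (13 − 5) × 0.435 L = 0.5 × 8.0 × 0.435 = 1.74 L·cmH2O.
× 0.098 J/(L·cmH2O) → 0.1705 J.

0.17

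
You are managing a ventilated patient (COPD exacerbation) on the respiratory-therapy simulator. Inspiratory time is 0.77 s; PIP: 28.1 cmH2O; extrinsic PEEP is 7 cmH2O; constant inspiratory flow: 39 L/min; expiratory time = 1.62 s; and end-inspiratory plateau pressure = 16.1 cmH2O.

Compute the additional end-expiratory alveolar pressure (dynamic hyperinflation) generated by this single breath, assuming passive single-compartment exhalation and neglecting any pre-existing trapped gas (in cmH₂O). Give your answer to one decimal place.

Flow: 39 L/min ÷ 60 = 0.65 L/s.
Vt = flow × Ti = 0.65 L/s × 0.77 s × 1000 mL/L = 500.5 mL.
R = (PIP − Pplat)/V̇ = (28.1 − 16.1) / 0.65 = 12.0/0.65 = 18.462 cmH2O·s/L.
C = Vt/(Pplat − PEEP) = 500.5 / (16.1 − 7) = 500.5/9.1 = 55.0 mL/cmH2O.
τ = R × C = 18.462 × 0.055 L/cmH2O = 1.015 s.
Fraction remaining = e^(−Te/τ) = e^(−1.62/1.015) = 0.2027; trapped volume = 500.5 × 0.2027 = 101.45 mL.
Additional alveolar pressure from trapping ≈ V_trapped / C = 101.45 / 55.0 = 1.845 cmH2O.

1.8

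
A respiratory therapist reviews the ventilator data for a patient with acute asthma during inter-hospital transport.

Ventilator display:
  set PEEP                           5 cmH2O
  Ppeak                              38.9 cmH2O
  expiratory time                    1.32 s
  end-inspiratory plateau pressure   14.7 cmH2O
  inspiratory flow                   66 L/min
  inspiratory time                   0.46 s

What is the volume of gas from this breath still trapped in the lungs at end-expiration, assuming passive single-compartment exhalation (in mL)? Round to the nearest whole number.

Flow: 66 L/min ÷ 60 = 1.1 L/s.
Vt = flow × Ti = 1.1 L/s × 0.46 s × 1000 mL/L = 506.0 mL.
R = (PIP − Pplat)/V̇ = (38.9 − 14.7) / 1.1 = 24.2/1.1 = 22.0 cmH2O·s/L.
C = Vt/(Pplat − PEEP) = 506.0 / (14.7 − 5) = 506.0/9.7 = 52.165 mL/cmH2O.
τ = R × C = 22.0 × 0.05217 L/cmH2O = 1.148 s.
Fraction remaining = e^(−Te/τ) = e^(−1.32/1.148) = 0.3167.
Trapped volume = 506.0 × 0.3167 = 160.25 mL.

160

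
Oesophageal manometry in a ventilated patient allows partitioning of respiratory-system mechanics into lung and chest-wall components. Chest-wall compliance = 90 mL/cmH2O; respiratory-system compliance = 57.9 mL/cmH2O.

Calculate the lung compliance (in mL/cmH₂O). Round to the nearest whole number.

162

1/CL = 1/Crs − 1/Ccw.
1/CL = 1/57.9 − 1/90 = 0.00616.
CL = 162.34 mL/cmH2O.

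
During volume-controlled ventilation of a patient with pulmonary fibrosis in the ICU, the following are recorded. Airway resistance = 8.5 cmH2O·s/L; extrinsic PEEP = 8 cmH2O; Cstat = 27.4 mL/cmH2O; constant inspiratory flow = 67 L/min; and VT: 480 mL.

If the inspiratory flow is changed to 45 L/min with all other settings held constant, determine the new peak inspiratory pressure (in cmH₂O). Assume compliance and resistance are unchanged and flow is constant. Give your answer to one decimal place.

Flow: 67 L/min ÷ 60 = 1.1167 L/s.
New flow: 45 L/min ÷ 60 = 0.75 L/s.
PIP = Vt/C + R·V̇ + PEEP (constant-flow equation of motion).
Only the resistive term changes: ΔPIP = R × ΔV̇ = 8.5 × (0.75 − 1.1167) = 8.5 × -0.3667 = -3.117 cmH2O.
Original PIP = 480/27.4 + 8.5×1.1167 + 8 = 35.01 cmH2O; new PIP = 35.01 + (-3.117) = 31.893 cmH2O.

31.9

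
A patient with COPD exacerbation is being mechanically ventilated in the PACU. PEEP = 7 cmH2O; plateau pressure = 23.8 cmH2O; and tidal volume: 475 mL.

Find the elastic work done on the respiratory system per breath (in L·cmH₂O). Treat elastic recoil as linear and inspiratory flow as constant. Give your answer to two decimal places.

Elastic work ≈ ½ × (Pplat − PEEP) × Vt = 0.5 × (23.8 − 7) × 0.475 L = 0.5 × 16.8 × 0.475 = 3.99 L·cmH2O.

3.99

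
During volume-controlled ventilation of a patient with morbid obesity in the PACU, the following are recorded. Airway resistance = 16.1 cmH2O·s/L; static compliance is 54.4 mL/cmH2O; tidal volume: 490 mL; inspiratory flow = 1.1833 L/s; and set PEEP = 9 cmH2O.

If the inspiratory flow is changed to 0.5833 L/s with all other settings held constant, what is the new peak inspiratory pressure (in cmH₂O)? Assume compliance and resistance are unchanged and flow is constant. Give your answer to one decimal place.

PIP = Vt/C + R·V̇ + PEEP (constant-flow equation of motion).
Only the resistive term changes: ΔPIP = R × ΔV̇ = 16.1 × (0.5833 − 1.1833) = 16.1 × -0.6 = -9.66 cmH2O.
Original PIP = 490/54.4 + 16.1×1.1833 + 9 = 37.058 cmH2O; new PIP = 37.058 + (-9.66) = 27.398 cmH2O.

27.4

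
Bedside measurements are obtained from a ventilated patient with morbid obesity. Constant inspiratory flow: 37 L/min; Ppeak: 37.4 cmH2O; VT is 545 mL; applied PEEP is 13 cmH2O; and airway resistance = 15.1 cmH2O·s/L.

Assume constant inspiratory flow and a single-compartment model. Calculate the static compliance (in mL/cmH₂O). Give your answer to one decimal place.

Flow: 37 L/min ÷ 60 = 0.6167 L/s.
Equation of motion (constant flow): PIP = Vt/C + R·V̇ + PEEP.
Vt/C = PIP − R·V̇ − PEEP = 37.4 − 15.1×0.6167 − 13 = 37.4 − 9.312 − 13 = 15.088 cmH2O.
C = Vt / 15.088 = 545 / 15.088 = 36.121 mL/cmH2O.

36.1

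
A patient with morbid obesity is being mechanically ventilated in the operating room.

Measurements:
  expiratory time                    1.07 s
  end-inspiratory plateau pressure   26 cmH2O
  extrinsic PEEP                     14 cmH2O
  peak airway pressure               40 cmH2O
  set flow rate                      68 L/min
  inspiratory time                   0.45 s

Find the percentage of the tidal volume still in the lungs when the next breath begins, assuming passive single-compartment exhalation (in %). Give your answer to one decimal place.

Flow: 68 L/min ÷ 60 = 1.1333 L/s.
Vt = flow × Ti = 1.1333 L/s × 0.45 s × 1000 mL/L = 509.99 mL.
R = (PIP − Pplat)/V̇ = (40 − 26) / 1.1333 = 14.0/1.1333 = 12.353 cmH2O·s/L.
C = Vt/(Pplat − PEEP) = 509.99 / (26 − 14) = 509.99/12.0 = 42.499 mL/cmH2O.
τ = R × C = 12.353 × 0.0425 L/cmH2O = 0.525 s.
Fraction remaining at end-expiration = e^(−Te/τ) = e^(−1.07/0.525) = 0.1303 → 13.03%.

13.0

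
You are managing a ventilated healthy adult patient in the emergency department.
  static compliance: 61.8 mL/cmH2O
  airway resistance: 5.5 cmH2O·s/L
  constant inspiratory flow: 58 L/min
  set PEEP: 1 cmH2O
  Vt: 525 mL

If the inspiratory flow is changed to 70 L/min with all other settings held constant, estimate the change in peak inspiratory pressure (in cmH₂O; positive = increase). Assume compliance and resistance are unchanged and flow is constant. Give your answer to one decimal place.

Flow: 58 L/min ÷ 60 = 0.9667 L/s.
New flow: 70 L/min ÷ 60 = 1.1667 L/s.
PIP = Vt/C + R·V̇ + PEEP (constant-flow equation of motion).
Only the resistive term changes: ΔPIP = R × ΔV̇ = 5.5 × (1.1667 − 0.9667) = 5.5 × 0.2 = 1.1 cmH2O.

1.1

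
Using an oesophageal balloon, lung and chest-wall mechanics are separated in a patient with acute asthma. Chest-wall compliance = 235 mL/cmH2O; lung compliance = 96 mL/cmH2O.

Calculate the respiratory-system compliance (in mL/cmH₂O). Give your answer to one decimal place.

Lung and chest wall are elastances in series: 1/Crs = 1/CL + 1/Ccw.
1/Crs = 1/96 + 1/235 = 0.01467.
Crs = 68.166 mL/cmH2O.

68.2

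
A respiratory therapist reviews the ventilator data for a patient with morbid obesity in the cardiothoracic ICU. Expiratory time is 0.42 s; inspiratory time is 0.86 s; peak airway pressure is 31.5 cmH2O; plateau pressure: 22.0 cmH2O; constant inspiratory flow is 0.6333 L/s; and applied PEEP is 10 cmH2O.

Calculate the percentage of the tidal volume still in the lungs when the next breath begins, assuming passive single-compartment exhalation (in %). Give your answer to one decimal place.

54.0

Vt = flow × Ti = 0.6333 L/s × 0.86 s × 1000 mL/L = 544.64 mL.
R = (PIP − Pplat)/V̇ = (31.5 − 22.0) / 0.6333 = 9.5/0.6333 = 15.001 cmH2O·s/L.
C = Vt/(Pplat − PEEP) = 544.64 / (22.0 − 10) = 544.64/12.0 = 45.387 mL/cmH2O.
τ = R × C = 15.001 × 0.04539 L/cmH2O = 0.6809 s.
Fraction remaining at end-expiration = e^(−Te/τ) = e^(−0.42/0.6809) = 0.5397 → 53.97%.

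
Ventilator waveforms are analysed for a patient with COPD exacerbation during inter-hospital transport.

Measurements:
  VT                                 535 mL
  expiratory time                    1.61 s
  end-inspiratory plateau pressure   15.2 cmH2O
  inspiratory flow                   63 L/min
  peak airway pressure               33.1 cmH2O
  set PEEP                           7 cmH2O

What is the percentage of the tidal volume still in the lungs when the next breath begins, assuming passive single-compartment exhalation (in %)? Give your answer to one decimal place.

23.5

Flow: 63 L/min ÷ 60 = 1.05 L/s.
R = (PIP − Pplat)/V̇ = (33.1 − 15.2) / 1.05 = 17.9/1.05 = 17.048 cmH2O·s/L.
C = Vt/(Pplat − PEEP) = 535.0 / (15.2 − 7) = 535.0/8.2 = 65.244 mL/cmH2O.
τ = R × C = 17.048 × 0.06524 L/cmH2O = 1.112 s.
Fraction remaining at end-expiration = e^(−Te/τ) = e^(−1.61/1.112) = 0.2351 → 23.51%.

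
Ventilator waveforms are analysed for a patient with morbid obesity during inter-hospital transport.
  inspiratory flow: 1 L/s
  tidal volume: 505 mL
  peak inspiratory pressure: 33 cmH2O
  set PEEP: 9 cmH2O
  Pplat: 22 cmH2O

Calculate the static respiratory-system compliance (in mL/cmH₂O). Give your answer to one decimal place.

Cstat = Vt / (Pplat − PEEP) = 505 / (22 − 9) = 505 / 13.0 = 38.846 mL/cmH2O.

38.8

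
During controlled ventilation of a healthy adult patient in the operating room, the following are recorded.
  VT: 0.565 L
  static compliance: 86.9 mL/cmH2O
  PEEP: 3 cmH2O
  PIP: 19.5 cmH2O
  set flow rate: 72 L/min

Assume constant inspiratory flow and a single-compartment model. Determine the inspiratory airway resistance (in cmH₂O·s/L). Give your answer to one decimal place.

Flow: 72 L/min ÷ 60 = 1.2 L/s.
Equation of motion (constant flow): PIP = Vt/C + R·V̇ + PEEP.
R·V̇ = PIP − Vt/C − PEEP = 19.5 − 565/86.9 − 3 = 19.5 − 6.502 − 3 = 9.998 cmH2O.
R = 9.998 / 1.2 = 8.332 cmH2O·s/L.

8.3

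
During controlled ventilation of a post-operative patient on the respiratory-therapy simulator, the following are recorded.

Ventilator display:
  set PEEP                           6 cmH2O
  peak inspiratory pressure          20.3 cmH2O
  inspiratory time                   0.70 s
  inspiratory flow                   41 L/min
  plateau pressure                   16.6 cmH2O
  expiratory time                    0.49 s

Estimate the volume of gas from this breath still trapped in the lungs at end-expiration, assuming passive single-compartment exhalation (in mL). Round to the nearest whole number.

64

Flow: 41 L/min ÷ 60 = 0.6833 L/s.
Vt = flow × Ti = 0.6833 L/s × 0.70 s × 1000 mL/L = 478.31 mL.
R = (PIP − Pplat)/V̇ = (20.3 − 16.6) / 0.6833 = 3.7/0.6833 = 5.415 cmH2O·s/L.
C = Vt/(Pplat − PEEP) = 478.31 / (16.6 − 6) = 478.31/10.6 = 45.124 mL/cmH2O.
τ = R × C = 5.415 × 0.04512 L/cmH2O = 0.2443 s.
Fraction remaining = e^(−Te/τ) = e^(−0.49/0.2443) = 0.1346.
Trapped volume = 478.31 × 0.1346 = 64.381 mL.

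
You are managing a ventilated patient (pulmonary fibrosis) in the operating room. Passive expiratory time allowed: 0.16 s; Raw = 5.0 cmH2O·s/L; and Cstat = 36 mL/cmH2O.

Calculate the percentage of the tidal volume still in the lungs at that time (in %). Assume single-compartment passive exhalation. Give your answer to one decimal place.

τ = R × C = 5.0 × 36 mL/cmH2O = 5.0 × 0.036 L/cmH2O = 0.18 s.
Passive exhalation: V(t)/V₀ = e^(−t/τ) = e^(−0.16/0.18) = 0.4111.
Fraction remaining = 0.4111 → 41.11%.

41.1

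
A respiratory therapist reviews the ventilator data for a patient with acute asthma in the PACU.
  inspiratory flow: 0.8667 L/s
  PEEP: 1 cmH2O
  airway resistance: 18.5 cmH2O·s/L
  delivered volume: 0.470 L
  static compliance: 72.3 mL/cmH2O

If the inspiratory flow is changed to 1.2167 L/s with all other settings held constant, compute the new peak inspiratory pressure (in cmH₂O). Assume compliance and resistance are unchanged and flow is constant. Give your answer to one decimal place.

PIP = Vt/C + R·V̇ + PEEP (constant-flow equation of motion).
Only the resistive term changes: ΔPIP = R × ΔV̇ = 18.5 × (1.2167 − 0.8667) = 18.5 × 0.35 = 6.475 cmH2O.
Original PIP = 470/72.3 + 18.5×0.8667 + 1 = 23.535 cmH2O; new PIP = 23.535 + (6.475) = 30.01 cmH2O.

30.0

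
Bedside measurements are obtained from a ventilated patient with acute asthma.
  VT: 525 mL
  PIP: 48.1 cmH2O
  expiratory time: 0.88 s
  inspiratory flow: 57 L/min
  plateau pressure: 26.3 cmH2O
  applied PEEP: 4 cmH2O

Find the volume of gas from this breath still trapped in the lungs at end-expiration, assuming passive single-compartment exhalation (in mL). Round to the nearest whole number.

Flow: 57 L/min ÷ 60 = 0.95 L/s.
R = (PIP − Pplat)/V̇ = (48.1 − 26.3) / 0.95 = 21.8/0.95 = 22.947 cmH2O·s/L.
C = Vt/(Pplat − PEEP) = 525.0 / (26.3 − 4) = 525.0/22.3 = 23.543 mL/cmH2O.
τ = R × C = 22.947 × 0.02354 L/cmH2O = 0.5402 s.
Fraction remaining = e^(−Te/τ) = e^(−0.88/0.5402) = 0.1961.
Trapped volume = 525.0 × 0.1961 = 102.95 mL.

103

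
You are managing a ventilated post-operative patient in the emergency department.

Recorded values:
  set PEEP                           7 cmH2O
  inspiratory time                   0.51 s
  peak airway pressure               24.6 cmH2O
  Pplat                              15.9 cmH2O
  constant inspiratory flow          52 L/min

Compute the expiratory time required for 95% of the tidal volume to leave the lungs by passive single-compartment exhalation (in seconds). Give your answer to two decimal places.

1.49

Flow: 52 L/min ÷ 60 = 0.8667 L/s.
Vt = flow × Ti = 0.8667 L/s × 0.51 s × 1000 mL/L = 442.02 mL.
R = (PIP − Pplat)/V̇ = (24.6 − 15.9) / 0.8667 = 8.7/0.8667 = 10.038 cmH2O·s/L.
C = Vt/(Pplat − PEEP) = 442.02 / (15.9 − 7) = 442.02/8.9 = 49.665 mL/cmH2O.
τ = R × C = 10.038 × 0.04967 L/cmH2O = 0.4986 s.
t = −τ·ln(1 − 0.95) = −0.4986·ln(0.05) = 1.494 s.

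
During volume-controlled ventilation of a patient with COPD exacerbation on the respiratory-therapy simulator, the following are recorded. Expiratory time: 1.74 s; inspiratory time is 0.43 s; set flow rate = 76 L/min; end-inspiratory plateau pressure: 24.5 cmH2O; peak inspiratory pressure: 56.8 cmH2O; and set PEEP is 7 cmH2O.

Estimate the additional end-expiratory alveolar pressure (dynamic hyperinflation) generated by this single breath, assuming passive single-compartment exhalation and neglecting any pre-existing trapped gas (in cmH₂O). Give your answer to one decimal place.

Flow: 76 L/min ÷ 60 = 1.2667 L/s.
Vt = flow × Ti = 1.2667 L/s × 0.43 s × 1000 mL/L = 544.68 mL.
R = (PIP − Pplat)/V̇ = (56.8 − 24.5) / 1.2667 = 32.3/1.2667 = 25.499 cmH2O·s/L.
C = Vt/(Pplat − PEEP) = 544.68 / (24.5 − 7) = 544.68/17.5 = 31.125 mL/cmH2O.
τ = R × C = 25.499 × 0.03113 L/cmH2O = 0.7938 s.
Fraction remaining = e^(−Te/τ) = e^(−1.74/0.7938) = 0.1117; trapped volume = 544.68 × 0.1117 = 60.841 mL.
Additional alveolar pressure from trapping ≈ V_trapped / C = 60.841 / 31.125 = 1.955 cmH2O.

2.0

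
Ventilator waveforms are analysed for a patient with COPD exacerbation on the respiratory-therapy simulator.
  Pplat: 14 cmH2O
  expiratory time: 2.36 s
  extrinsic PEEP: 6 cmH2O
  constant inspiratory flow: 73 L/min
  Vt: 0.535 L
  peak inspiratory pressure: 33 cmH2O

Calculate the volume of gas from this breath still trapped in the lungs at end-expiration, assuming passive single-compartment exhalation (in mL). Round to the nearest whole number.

Flow: 73 L/min ÷ 60 = 1.2167 L/s.
R = (PIP − Pplat)/V̇ = (33 − 14) / 1.2167 = 19.0/1.2167 = 15.616 cmH2O·s/L.
C = Vt/(Pplat − PEEP) = 535.0 / (14 − 6) = 535.0/8.0 = 66.875 mL/cmH2O.
τ = R × C = 15.616 × 0.06688 L/cmH2O = 1.044 s.
Fraction remaining = e^(−Te/τ) = e^(−2.36/1.044) = 0.1043.
Trapped volume = 535.0 × 0.1043 = 55.801 mL.

56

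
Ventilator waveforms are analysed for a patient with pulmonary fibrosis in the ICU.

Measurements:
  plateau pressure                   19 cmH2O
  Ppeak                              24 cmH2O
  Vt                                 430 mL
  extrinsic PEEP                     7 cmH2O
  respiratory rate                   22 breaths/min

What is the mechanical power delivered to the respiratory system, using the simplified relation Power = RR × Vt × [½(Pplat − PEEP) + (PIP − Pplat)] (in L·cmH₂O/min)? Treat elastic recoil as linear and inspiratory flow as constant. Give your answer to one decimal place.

Per-breath work = Vt × [½(Pplat−PEEP) + (PIP−Pplat)] = 0.430 × [0.5×12.0 + 5.0] = 0.430 × 11.0 = 4.73 L·cmH2O.
Power = 22 × 4.73 = 104.06 L·cmH2O/min.

104.1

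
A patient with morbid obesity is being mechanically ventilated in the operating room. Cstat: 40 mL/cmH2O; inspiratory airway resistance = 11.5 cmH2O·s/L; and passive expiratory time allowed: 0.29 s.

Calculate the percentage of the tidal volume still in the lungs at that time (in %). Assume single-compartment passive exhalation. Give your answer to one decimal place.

53.2

τ = R × C = 11.5 × 40 mL/cmH2O = 11.5 × 0.040 L/cmH2O = 0.46 s.
Passive exhalation: V(t)/V₀ = e^(−t/τ) = e^(−0.29/0.46) = 0.5324.
Fraction remaining = 0.5324 → 53.24%.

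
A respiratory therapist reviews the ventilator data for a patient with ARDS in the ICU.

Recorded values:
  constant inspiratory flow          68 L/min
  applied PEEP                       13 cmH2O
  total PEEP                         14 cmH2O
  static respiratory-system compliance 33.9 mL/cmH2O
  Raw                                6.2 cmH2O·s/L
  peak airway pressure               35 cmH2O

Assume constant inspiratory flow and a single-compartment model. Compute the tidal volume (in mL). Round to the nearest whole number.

Flow: 68 L/min ÷ 60 = 1.1333 L/s.
Total PEEP = 14 cmH2O (set 13 + intrinsic 1); this is the baseline alveolar pressure.
Equation of motion (constant flow): PIP = Vt/C + R·V̇ + PEEP.
Vt/C = PIP − R·V̇ − PEEP = 35 − 7.026 − 14 = 13.974 cmH2O.
Vt = C × 13.974 = 33.9 × 13.974 = 473.72 mL.

474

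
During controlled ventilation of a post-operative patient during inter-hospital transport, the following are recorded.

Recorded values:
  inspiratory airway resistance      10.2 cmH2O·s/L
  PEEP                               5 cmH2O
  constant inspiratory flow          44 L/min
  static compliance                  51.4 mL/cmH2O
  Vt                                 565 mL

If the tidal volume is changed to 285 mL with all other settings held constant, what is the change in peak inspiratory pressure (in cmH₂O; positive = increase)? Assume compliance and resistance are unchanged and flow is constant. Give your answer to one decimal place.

PIP = Vt/C + R·V̇ + PEEP (constant-flow equation of motion).
Only the elastic term changes: ΔPIP = ΔVt / C = (285 − 565) / 51.4 = -5.447 cmH2O.

-5.4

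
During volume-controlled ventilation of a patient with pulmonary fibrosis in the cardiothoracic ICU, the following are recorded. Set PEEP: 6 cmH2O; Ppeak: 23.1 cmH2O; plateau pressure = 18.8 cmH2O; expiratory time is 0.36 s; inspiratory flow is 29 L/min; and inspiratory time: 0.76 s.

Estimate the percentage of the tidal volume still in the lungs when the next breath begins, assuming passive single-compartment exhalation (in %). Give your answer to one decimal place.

Flow: 29 L/min ÷ 60 = 0.4833 L/s.
Vt = flow × Ti = 0.4833 L/s × 0.76 s × 1000 mL/L = 367.31 mL.
R = (PIP − Pplat)/V̇ = (23.1 − 18.8) / 0.4833 = 4.3/0.4833 = 8.897 cmH2O·s/L.
C = Vt/(Pplat − PEEP) = 367.31 / (18.8 − 6) = 367.31/12.8 = 28.696 mL/cmH2O.
τ = R × C = 8.897 × 0.0287 L/cmH2O = 0.2553 s.
Fraction remaining at end-expiration = e^(−Te/τ) = e^(−0.36/0.2553) = 0.2441 → 24.41%.

24.4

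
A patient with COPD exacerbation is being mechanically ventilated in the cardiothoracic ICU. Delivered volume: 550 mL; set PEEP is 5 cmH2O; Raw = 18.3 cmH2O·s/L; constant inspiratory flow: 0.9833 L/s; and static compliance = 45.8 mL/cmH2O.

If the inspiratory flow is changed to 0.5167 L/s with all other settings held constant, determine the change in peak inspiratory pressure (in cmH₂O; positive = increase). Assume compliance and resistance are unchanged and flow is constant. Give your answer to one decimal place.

PIP = Vt/C + R·V̇ + PEEP (constant-flow equation of motion).
Only the resistive term changes: ΔPIP = R × ΔV̇ = 18.3 × (0.5167 − 0.9833) = 18.3 × -0.4666 = -8.539 cmH2O.

-8.5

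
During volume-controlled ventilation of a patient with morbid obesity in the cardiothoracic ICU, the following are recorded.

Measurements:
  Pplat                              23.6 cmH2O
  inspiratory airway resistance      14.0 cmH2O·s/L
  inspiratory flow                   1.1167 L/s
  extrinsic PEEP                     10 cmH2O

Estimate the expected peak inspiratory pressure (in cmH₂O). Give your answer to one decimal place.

PIP = Pplat + Raw × flow = 23.6 + 14.0 × 1.1167 = 23.6 + 15.634 = 39.234 cmH2O.

39.2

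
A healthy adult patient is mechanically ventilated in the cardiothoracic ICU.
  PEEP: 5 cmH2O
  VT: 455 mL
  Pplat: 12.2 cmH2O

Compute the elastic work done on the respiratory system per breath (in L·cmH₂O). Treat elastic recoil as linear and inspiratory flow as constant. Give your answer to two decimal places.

Elastic work ≈ ½ × (Pplat − PEEP) × Vt = 0.5 × (12.2 − 5) × 0.455 L = 0.5 × 7.2 × 0.455 = 1.638 L·cmH2O.

1.64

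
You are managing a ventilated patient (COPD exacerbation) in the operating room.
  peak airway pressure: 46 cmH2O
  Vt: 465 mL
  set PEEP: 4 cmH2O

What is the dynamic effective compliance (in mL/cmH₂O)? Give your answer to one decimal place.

Dynamic compliance = Vt / (PIP − PEEP) = 465 / (46 − 4) = 465 / 42.0 = 11.071 mL/cmH2O.

11.1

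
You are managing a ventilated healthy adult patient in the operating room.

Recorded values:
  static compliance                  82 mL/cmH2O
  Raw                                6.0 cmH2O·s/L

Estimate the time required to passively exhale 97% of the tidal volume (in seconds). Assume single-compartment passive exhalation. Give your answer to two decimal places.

1.73

τ = R × C = 6.0 × 82 mL/cmH2O = 6.0 × 0.082 L/cmH2O = 0.492 s.
Exhaled fraction f = 1 − e^(−t/τ) → t = −τ·ln(1 − f) = −0.492·ln(0.03) = 1.725 s.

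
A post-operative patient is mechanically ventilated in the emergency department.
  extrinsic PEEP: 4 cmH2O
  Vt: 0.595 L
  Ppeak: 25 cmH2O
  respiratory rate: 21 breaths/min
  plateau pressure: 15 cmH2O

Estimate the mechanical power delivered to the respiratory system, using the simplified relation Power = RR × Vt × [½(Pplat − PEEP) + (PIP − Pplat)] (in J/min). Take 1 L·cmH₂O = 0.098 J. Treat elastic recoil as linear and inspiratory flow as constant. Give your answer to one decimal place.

Per-breath work = Vt × [½(Pplat−PEEP) + (PIP−Pplat)] = 0.595 × [0.5×11.0 + 10.0] = 0.595 × 15.5 = 9.223 L·cmH2O.
Power = 21 × 9.223 = 193.68 L·cmH2O/min.
× 0.098 J/(L·cmH2O) → 18.981 J/min.

19.0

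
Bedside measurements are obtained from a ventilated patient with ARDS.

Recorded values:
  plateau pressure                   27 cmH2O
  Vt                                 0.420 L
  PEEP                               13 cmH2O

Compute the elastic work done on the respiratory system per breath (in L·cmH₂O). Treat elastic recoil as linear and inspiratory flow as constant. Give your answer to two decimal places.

2.94

Elastic work ≈ ½ × (Pplat − PEEP) × Vt = 0.5 × (27 − 13) × 0.420 L = 0.5 × 14.0 × 0.420 = 2.94 L·cmH2O.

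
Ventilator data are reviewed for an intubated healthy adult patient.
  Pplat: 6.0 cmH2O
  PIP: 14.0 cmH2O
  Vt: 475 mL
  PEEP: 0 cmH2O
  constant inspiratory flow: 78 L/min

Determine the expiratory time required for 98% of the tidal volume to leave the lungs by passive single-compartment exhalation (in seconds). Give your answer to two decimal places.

1.91

Flow: 78 L/min ÷ 60 = 1.3 L/s.
R = (PIP − Pplat)/V̇ = (14.0 − 6.0) / 1.3 = 8.0/1.3 = 6.154 cmH2O·s/L.
C = Vt/(Pplat − PEEP) = 475.0 / (6.0 − 0) = 475.0/6.0 = 79.167 mL/cmH2O.
τ = R × C = 6.154 × 0.07917 L/cmH2O = 0.4872 s.
t = −τ·ln(1 − 0.98) = −0.4872·ln(0.02) = 1.906 s.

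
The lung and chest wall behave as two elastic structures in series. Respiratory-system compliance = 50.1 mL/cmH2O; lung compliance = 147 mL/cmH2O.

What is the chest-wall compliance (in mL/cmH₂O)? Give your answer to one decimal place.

1/Ccw = 1/Crs − 1/CL.
1/Ccw = 1/50.1 − 1/147 = 0.01316.
Ccw = 75.988 mL/cmH2O.

76.0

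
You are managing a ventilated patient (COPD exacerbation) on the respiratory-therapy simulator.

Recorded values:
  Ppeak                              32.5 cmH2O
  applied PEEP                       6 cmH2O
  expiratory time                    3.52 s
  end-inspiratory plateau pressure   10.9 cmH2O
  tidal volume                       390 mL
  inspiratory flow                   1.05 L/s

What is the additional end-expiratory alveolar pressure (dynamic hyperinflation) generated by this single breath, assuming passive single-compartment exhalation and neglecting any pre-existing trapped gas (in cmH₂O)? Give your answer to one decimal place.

R = (PIP − Pplat)/V̇ = (32.5 − 10.9) / 1.05 = 21.6/1.05 = 20.571 cmH2O·s/L.
C = Vt/(Pplat − PEEP) = 390.0 / (10.9 − 6) = 390.0/4.9 = 79.592 mL/cmH2O.
τ = R × C = 20.571 × 0.07959 L/cmH2O = 1.637 s.
Fraction remaining = e^(−Te/τ) = e^(−3.52/1.637) = 0.1165; trapped volume = 390.0 × 0.1165 = 45.435 mL.
Additional alveolar pressure from trapping ≈ V_trapped / C = 45.435 / 79.592 = 0.5708 cmH2O.

0.6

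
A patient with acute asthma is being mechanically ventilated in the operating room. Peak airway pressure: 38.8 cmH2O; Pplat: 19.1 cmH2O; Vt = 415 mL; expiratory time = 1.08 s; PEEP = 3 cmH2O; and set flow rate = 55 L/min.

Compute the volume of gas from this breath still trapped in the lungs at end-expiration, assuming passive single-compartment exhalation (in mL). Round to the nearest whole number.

59

Flow: 55 L/min ÷ 60 = 0.9167 L/s.
R = (PIP − Pplat)/V̇ = (38.8 − 19.1) / 0.9167 = 19.7/0.9167 = 21.49 cmH2O·s/L.
C = Vt/(Pplat − PEEP) = 415.0 / (19.1 − 3) = 415.0/16.1 = 25.776 mL/cmH2O.
τ = R × C = 21.49 × 0.02578 L/cmH2O = 0.554 s.
Fraction remaining = e^(−Te/τ) = e^(−1.08/0.554) = 0.1424.
Trapped volume = 415.0 × 0.1424 = 59.096 mL.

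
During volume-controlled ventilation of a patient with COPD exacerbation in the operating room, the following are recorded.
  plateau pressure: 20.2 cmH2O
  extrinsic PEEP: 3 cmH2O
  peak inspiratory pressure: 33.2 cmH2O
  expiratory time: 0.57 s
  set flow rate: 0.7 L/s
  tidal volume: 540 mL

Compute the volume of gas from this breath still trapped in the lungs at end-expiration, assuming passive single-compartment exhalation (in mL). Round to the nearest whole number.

203

R = (PIP − Pplat)/V̇ = (33.2 − 20.2) / 0.7 = 13.0/0.7 = 18.571 cmH2O·s/L.
C = Vt/(Pplat − PEEP) = 540.0 / (20.2 − 3) = 540.0/17.2 = 31.395 mL/cmH2O.
τ = R × C = 18.571 × 0.0314 L/cmH2O = 0.5831 s.
Fraction remaining = e^(−Te/τ) = e^(−0.57/0.5831) = 0.3762.
Trapped volume = 540.0 × 0.3762 = 203.15 mL.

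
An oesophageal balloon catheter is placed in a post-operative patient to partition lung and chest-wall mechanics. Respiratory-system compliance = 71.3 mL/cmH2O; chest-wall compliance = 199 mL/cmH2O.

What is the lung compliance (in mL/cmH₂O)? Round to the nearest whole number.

111

1/CL = 1/Crs − 1/Ccw.
1/CL = 1/71.3 − 1/199 = 0.009.
CL = 111.11 mL/cmH2O.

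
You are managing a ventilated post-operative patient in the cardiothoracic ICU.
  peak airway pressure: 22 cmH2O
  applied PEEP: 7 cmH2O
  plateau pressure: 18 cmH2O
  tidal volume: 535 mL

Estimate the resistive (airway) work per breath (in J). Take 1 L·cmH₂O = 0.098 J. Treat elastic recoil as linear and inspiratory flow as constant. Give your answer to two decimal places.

0.21

With constant inspiratory flow the resistive pressure is constant at PIP − Pplat = 22 − 18 = 4.0 cmH2O, so resistive work = 4.0 × 0.535 = 2.14 L·cmH2O.
× 0.098 J/(L·cmH2O) → 0.2097 J.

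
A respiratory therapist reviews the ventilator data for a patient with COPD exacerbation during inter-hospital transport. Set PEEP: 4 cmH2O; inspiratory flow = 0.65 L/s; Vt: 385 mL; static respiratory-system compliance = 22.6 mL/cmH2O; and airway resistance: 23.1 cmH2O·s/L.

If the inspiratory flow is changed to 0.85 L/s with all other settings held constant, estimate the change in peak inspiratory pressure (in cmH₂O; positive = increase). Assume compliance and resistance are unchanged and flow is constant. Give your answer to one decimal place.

4.6

PIP = Vt/C + R·V̇ + PEEP (constant-flow equation of motion).
Only the resistive term changes: ΔPIP = R × ΔV̇ = 23.1 × (0.85 − 0.65) = 23.1 × 0.2 = 4.62 cmH2O.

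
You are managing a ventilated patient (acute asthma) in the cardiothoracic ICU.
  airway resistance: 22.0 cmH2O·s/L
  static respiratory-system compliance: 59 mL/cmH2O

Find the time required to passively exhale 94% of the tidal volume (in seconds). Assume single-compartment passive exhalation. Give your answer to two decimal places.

3.65

τ = R × C = 22.0 × 59 mL/cmH2O = 22.0 × 0.059 L/cmH2O = 1.298 s.
Exhaled fraction f = 1 − e^(−t/τ) → t = −τ·ln(1 − f) = −1.298·ln(0.06) = 3.652 s.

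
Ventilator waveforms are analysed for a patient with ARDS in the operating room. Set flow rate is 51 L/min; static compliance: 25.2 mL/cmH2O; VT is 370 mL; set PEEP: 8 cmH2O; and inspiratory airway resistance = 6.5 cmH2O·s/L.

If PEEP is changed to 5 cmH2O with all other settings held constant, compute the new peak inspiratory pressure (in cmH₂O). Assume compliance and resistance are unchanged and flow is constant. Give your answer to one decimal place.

25.2

Flow: 51 L/min ÷ 60 = 0.85 L/s.
PIP = Vt/C + R·V̇ + PEEP (constant-flow equation of motion).
Only the baseline term changes: ΔPIP = ΔPEEP = 5 − 8 = -3.0 cmH2O.
Original PIP = 370/25.2 + 6.5×0.85 + 8 = 28.208 cmH2O; new PIP = 28.208 + (-3.0) = 25.208 cmH2O.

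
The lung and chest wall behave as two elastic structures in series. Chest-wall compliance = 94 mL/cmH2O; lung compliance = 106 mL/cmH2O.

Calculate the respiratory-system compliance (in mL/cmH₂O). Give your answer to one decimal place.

49.8

Lung and chest wall are elastances in series: 1/Crs = 1/CL + 1/Ccw.
1/Crs = 1/106 + 1/94 = 0.02007.
Crs = 49.826 mL/cmH2O.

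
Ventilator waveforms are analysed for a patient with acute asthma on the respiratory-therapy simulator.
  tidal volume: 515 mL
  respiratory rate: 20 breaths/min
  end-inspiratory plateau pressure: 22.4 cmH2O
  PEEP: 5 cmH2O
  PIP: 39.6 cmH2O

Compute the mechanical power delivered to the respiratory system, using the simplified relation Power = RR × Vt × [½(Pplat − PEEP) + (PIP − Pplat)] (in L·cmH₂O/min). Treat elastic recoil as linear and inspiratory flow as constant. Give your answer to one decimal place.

266.8

Per-breath work = Vt × [½(Pplat−PEEP) + (PIP−Pplat)] = 0.515 × [0.5×17.4 + 17.2] = 0.515 × 25.9 = 13.339 L·cmH2O.
Power = 20 × 13.339 = 266.78 L·cmH2O/min.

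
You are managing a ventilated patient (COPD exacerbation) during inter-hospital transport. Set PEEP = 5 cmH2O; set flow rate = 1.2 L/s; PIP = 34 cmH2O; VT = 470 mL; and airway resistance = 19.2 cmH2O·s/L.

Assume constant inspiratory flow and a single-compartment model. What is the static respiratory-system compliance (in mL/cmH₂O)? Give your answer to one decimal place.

78.9

Equation of motion (constant flow): PIP = Vt/C + R·V̇ + PEEP.
Vt/C = PIP − R·V̇ − PEEP = 34 − 19.2×1.2 − 5 = 34 − 23.04 − 5 = 5.96 cmH2O.
C = Vt / 5.96 = 470 / 5.96 = 78.859 mL/cmH2O.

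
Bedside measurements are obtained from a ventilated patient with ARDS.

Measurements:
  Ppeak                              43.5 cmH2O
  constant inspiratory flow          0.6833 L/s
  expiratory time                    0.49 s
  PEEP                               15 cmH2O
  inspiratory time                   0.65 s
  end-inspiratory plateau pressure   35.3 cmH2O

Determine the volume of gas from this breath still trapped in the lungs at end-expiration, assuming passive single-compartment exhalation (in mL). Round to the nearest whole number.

Vt = flow × Ti = 0.6833 L/s × 0.65 s × 1000 mL/L = 444.15 mL.
R = (PIP − Pplat)/V̇ = (43.5 − 35.3) / 0.6833 = 8.2/0.6833 = 12.001 cmH2O·s/L.
C = Vt/(Pplat − PEEP) = 444.15 / (35.3 − 15) = 444.15/20.3 = 21.879 mL/cmH2O.
τ = R × C = 12.001 × 0.02188 L/cmH2O = 0.2626 s.
Fraction remaining = e^(−Te/τ) = e^(−0.49/0.2626) = 0.1547.
Trapped volume = 444.15 × 0.1547 = 68.71 mL.

69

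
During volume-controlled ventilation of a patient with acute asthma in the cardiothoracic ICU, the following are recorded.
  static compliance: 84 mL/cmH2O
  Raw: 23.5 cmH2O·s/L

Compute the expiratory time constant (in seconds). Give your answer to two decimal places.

1.97

τ = R × C = 23.5 × 84 mL/cmH2O = 23.5 × 0.084 L/cmH2O = 1.974 s.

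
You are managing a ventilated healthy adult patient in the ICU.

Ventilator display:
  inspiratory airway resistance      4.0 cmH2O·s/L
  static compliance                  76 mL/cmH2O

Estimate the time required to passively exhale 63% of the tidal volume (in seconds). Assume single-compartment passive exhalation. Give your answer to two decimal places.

τ = R × C = 4.0 × 76 mL/cmH2O = 4.0 × 0.076 L/cmH2O = 0.304 s.
Exhaled fraction f = 1 − e^(−t/τ) → t = −τ·ln(1 − f) = −0.304·ln(0.37) = 0.3023 s.

0.30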